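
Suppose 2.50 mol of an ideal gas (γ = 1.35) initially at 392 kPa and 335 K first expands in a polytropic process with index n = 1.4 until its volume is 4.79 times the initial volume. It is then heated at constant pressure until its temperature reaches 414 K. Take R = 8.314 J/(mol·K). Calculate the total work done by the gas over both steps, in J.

V₁ = nRT₁/P₁ = 2.50×8.314×335/392 = 17.8 L.
Step 1 — Polytropic n=1.4: T₂ = T₁(V₁/V₂)^(n−1) = 335×(0.209)^0.40 = 179 K; P₂ = P₁(V₁/V₂)^n = 43.7 kPa.
W = (P₁V₁−P₂V₂)/(n−1) = (392×17.8−43.7×85.1)/0.40 = 8100 J.
ΔU = nCvΔT = 2.50×23.8×(179−335) = -9260 J.
Q = ΔU + W = -1160 J.
State after step 1: P = 43.7 kPa, V = 85.1 L, T = 179 K.
Step 2 — Isobaric: P stays 43.7 kPa; V/T = const ⇒ T₂ = 414 K, V₂ = 197 L.
W = PΔV = 43.7×(197−85.1) kPa·L = 4880 J.
ΔU = nCvΔT = 2.50×23.8×(414−179) = 14000 J.
Q = ΔU + W = nCpΔT = 18800 J.
Net over both steps: W = 13000 J, Q = 17700 J, ΔU = 4690 J.

13000 J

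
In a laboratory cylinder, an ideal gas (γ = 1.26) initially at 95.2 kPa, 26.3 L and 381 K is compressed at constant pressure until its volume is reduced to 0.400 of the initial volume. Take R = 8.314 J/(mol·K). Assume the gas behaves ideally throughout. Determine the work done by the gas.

-1500 J

n = P₁V₁/(RT₁) = 95.2×26.3/(8.314×381) = 0.790 mol.
Isobaric: P stays 95.2 kPa; V/T = const ⇒ T₂ = 152 K, V₂ = 10.5 L.
W = PΔV = 95.2×(10.5−26.3) kPa·L = -1500 J.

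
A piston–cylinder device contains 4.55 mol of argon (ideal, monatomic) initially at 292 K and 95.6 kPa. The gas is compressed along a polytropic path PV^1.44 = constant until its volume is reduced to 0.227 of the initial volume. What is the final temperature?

561 K

V₁ = nRT₁/P₁ = 4.55×8.314×292/95.6 = 116 L.
Polytropic n=1.44: T₂ = T₁(V₁/V₂)^(n−1) = 292×(4.41)^0.44 = 561 K; P₂ = P₁(V₁/V₂)^n = 809 kPa.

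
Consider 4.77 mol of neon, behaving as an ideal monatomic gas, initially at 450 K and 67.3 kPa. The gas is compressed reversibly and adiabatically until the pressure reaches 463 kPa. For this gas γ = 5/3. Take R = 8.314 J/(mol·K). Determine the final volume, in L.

V₁ = nRT₁/P₁ = 4.77×8.314×450/67.3 = 265 L.
Adiabatic: T₂/T₁ = (P₂/P₁)^((γ−1)/γ) ⇒ T₂ = 450×(6.88)^0.400 = 973 K; V₂ = 83.4 L.

83.4 L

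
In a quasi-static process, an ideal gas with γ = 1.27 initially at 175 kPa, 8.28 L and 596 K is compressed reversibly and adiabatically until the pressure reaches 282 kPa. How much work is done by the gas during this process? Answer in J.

-573 J

n = P₁V₁/(RT₁) = 175×8.28/(8.314×596) = 0.292 mol.
Adiabatic: T₂/T₁ = (P₂/P₁)^((γ−1)/γ) ⇒ T₂ = 596×(1.61)^0.213 = 660 K; V₂ = 5.69 L.
ΔU = nCvΔT = 0.292×30.8×(660−596) = 573 J.
Q = 0 for an adiabatic process, so W = −ΔU = -573 J.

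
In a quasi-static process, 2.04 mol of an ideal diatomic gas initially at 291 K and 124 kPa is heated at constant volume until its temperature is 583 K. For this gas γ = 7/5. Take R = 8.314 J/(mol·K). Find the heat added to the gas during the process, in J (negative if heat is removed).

12400 J

V₁ = nRT₁/P₁ = 2.04×8.314×291/124 = 39.8 L.
Isochoric: V stays 39.8 L; P/T = const ⇒ T₂ = 583 K, P₂ = 248 kPa.
W = 0 (no volume change).
ΔU = nCvΔT = 2.04×20.8×(583−291) = 12400 J.
Q = ΔU = 12400 J.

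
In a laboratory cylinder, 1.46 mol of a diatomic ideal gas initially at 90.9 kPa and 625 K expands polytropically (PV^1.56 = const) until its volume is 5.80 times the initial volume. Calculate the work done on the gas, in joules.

V₁ = nRT₁/P₁ = 1.46×8.314×625/90.9 = 83.5 L.
Polytropic n=1.56: T₂ = T₁(V₁/V₂)^(n−1) = 625×(0.172)^0.56 = 234 K; P₂ = P₁(V₁/V₂)^n = 5.86 kPa.
W = (P₁V₁−P₂V₂)/(n−1) = (90.9×83.5−5.86×484)/0.56 = 8490 J.
Work done on the gas = −W_by = -8490 J.

-8490 J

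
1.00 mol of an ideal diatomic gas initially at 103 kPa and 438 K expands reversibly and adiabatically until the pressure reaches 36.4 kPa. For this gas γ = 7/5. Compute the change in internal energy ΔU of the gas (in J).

-2340 J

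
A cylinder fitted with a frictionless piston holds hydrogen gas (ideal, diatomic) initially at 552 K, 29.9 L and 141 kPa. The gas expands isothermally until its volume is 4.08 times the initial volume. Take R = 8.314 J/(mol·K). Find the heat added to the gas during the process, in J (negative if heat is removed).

5930 J

n = P₁V₁/(RT₁) = 141×29.9/(8.314×552) = 0.919 mol.
Isothermal: T stays 552 K; PV = const ⇒ V₂ = 122 L, P₂ = 34.6 kPa.
ΔU = 0 (ideal gas, T constant).
W = nRT ln(V₂/V₁) = 0.919×8.314×552×ln(4.08) = 5930 J.
Q = ΔU + W = 5930 J.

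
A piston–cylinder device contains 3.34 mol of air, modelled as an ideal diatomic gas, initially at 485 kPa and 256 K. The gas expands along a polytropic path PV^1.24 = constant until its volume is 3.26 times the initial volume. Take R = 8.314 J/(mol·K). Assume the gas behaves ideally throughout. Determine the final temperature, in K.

193 K

V₁ = nRT₁/P₁ = 3.34×8.314×256/485 = 14.7 L.
Polytropic n=1.24: T₂ = T₁(V₁/V₂)^(n−1) = 256×(0.307)^0.24 = 193 K; P₂ = P₁(V₁/V₂)^n = 112 kPa.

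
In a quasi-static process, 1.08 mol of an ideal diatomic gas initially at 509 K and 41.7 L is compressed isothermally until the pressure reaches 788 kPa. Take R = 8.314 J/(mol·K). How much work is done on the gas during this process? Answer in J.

P₁ = nRT₁/V₁ = 1.08×8.314×509/41.7 = 110 kPa.
Isothermal: T stays 509 K; PV = const ⇒ V₂ = 5.80 L, P₂ = 788 kPa.
W = nRT ln(V₂/V₁) = 1.08×8.314×509×ln(0.139) = -9020 J.
Work done on the gas = −W_by = 9020 J.

9020 J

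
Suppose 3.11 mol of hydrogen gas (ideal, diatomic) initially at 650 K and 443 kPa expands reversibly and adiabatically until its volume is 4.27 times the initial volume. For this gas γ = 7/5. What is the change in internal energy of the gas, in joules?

-18500 J

V₁ = nRT₁/P₁ = 3.11×8.314×650/443 = 37.9 L.
Adiabatic: TV^(γ−1) = const ⇒ T₂ = 650×(0.234)^0.400 = 364 K; PV^γ = const ⇒ P₂ = 58.1 kPa.
For an ideal gas ΔU = nCvΔT with Cv = (5/2)R = 20.8 J/(mol·K).
ΔU = 3.11×20.8×(364−650) = -18500 J.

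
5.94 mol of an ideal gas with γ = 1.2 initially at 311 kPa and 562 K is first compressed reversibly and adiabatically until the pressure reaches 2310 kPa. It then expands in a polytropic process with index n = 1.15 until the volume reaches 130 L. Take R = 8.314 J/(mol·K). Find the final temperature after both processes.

577 K

V₁ = nRT₁/P₁ = 5.94×8.314×562/311 = 89.2 L.
Step 1 — Adiabatic: T₂/T₁ = (P₂/P₁)^((γ−1)/γ) ⇒ T₂ = 562×(7.43)^0.167 = 785 K; V₂ = 16.8 L.
ΔU = nCvΔT = 5.94×41.6×(785−562) = 55100 J.
Q = 0 for an adiabatic process, so W = −ΔU = -55100 J.
State after step 1: P = 2310 kPa, V = 16.8 L, T = 785 K.
Step 2 — Polytropic n=1.15: T₂ = T₁(V₁/V₂)^(n−1) = 785×(0.129)^0.15 = 577 K; P₂ = P₁(V₁/V₂)^n = 219 kPa.
W = (P₁V₁−P₂V₂)/(n−1) = (2310×16.8−219×130)/0.15 = 68300 J.
ΔU = nCvΔT = 5.94×41.6×(577−785) = -51300 J.
Q = ΔU + W = 17100 J.
Net over both steps: W = 13300 J, Q = 17100 J, ΔU = 3820 J.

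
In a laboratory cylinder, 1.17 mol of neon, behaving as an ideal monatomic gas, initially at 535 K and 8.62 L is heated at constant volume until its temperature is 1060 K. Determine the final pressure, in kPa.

P₁ = nRT₁/V₁ = 1.17×8.314×535/8.62 = 604 kPa.
Isochoric: V stays 8.62 L; P/T = const ⇒ T₂ = 1060 K, P₂ = 1200 kPa.

1200 kPa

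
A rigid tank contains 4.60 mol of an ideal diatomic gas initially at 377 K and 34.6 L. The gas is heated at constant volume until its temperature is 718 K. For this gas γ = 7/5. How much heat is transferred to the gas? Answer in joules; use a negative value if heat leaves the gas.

P₁ = nRT₁/V₁ = 4.60×8.314×377/34.6 = 417 kPa.
Isochoric: V stays 34.6 L; P/T = const ⇒ T₂ = 718 K, P₂ = 794 kPa.
W = 0 (no volume change).
ΔU = nCvΔT = 4.60×20.8×(718−377) = 32600 J.
Q = ΔU = 32600 J.

32600 J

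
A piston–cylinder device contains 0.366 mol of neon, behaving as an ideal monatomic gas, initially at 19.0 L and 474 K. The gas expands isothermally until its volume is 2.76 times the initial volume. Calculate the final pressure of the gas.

P₁ = nRT₁/V₁ = 0.366×8.314×474/19.0 = 75.9 kPa.
Isothermal: T stays 474 K; PV = const ⇒ V₂ = 52.4 L, P₂ = 27.5 kPa.

27.5 kPa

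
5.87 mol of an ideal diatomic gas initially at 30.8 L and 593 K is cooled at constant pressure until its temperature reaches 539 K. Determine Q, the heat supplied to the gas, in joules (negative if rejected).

P₁ = nRT₁/V₁ = 5.87×8.314×593/30.8 = 940 kPa.
Isobaric: P stays 940 kPa; V/T = const ⇒ T₂ = 539 K, V₂ = 28.0 L.
W = PΔV = 940×(28.0−30.8) kPa·L = -2640 J.
ΔU = nCvΔT = 5.87×20.8×(539−593) = -6590 J.
Q = ΔU + W = nCpΔT = -9220 J.

-9220 J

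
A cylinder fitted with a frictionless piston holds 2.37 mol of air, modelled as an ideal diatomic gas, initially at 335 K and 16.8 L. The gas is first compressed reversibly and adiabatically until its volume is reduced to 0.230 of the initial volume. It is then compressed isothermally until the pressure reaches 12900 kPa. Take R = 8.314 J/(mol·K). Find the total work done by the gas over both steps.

-30200 J

P₁ = nRT₁/V₁ = 2.37×8.314×335/16.8 = 393 kPa.
Step 1 — Adiabatic: TV^(γ−1) = const ⇒ T₂ = 335×(4.35)^0.400 = 603 K; PV^γ = const ⇒ P₂ = 3080 kPa.
ΔU = nCvΔT = 2.37×20.8×(603−335) = 13200 J.
Q = 0 for an adiabatic process, so W = −ΔU = -13200 J.
State after step 1: P = 3080 kPa, V = 3.86 L, T = 603 K.
Step 2 — Isothermal: T stays 603 K; PV = const ⇒ V₂ = 0.921 L, P₂ = 12900 kPa.
ΔU = 0 (ideal gas, T constant).
W = nRT ln(V₂/V₁) = 2.37×8.314×603×ln(0.238) = -17000 J.
Q = ΔU + W = -17000 J.
Net over both steps: W = -30200 J, Q = -17000 J, ΔU = 13200 J.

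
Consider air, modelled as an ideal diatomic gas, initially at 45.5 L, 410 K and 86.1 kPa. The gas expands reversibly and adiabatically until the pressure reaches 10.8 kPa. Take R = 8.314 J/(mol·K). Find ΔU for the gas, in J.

n = P₁V₁/(RT₁) = 86.1×45.5/(8.314×410) = 1.15 mol.
Adiabatic: T₂/T₁ = (P₂/P₁)^((γ−1)/γ) ⇒ T₂ = 410×(0.125)^0.286 = 227 K; V₂ = 200 L.
For an ideal gas ΔU = nCvΔT with Cv = (5/2)R = 20.8 J/(mol·K).
ΔU = 1.15×20.8×(227−410) = -4380 J.

-4380 J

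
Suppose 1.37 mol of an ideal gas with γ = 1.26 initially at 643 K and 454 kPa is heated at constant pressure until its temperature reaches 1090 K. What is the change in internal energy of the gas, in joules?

19600 J

V₁ = nRT₁/P₁ = 1.37×8.314×643/454 = 16.1 L.
Isobaric: P stays 454 kPa; V/T = const ⇒ T₂ = 1090 K, V₂ = 27.3 L.
For an ideal gas ΔU = nCvΔT with Cv = R/(γ−1) = 32.0 J/(mol·K).
ΔU = 1.37×32.0×(1090−643) = 19600 J.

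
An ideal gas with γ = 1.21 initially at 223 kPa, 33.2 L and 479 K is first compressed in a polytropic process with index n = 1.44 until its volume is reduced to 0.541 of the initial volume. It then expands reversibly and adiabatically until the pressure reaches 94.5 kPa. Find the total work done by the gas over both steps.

6840 J

n = P₁V₁/(RT₁) = 223×33.2/(8.314×479) = 1.86 mol.
Step 1 — Polytropic n=1.44: T₂ = T₁(V₁/V₂)^(n−1) = 479×(1.85)^0.44 = 628 K; P₂ = P₁(V₁/V₂)^n = 540 kPa.
W = (P₁V₁−P₂V₂)/(n−1) = (223×33.2−540×18.0)/0.44 = -5220 J.
ΔU = nCvΔT = 1.86×39.6×(628−479) = 10900 J.
Q = ΔU + W = 5720 J.
State after step 1: P = 540 kPa, V = 18.0 L, T = 628 K.
Step 2 — Adiabatic: T₂/T₁ = (P₂/P₁)^((γ−1)/γ) ⇒ T₂ = 628×(0.175)^0.174 = 464 K; V₂ = 75.9 L.
ΔU = nCvΔT = 1.86×39.6×(464−628) = -12100 J.
Q = 0 for an adiabatic process, so W = −ΔU = 12100 J.
Net over both steps: W = 6840 J, Q = 5720 J, ΔU = -1120 J.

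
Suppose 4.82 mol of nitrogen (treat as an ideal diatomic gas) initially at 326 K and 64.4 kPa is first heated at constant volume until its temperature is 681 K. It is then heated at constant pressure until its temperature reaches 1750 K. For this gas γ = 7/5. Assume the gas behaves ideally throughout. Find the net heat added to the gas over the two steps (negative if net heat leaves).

186000 J

V₁ = nRT₁/P₁ = 4.82×8.314×326/64.4 = 203 L.
Step 1 — Isochoric: V stays 203 L; P/T = const ⇒ T₂ = 681 K, P₂ = 135 kPa.
W = 0 (no volume change).
ΔU = nCvΔT = 4.82×20.8×(681−326) = 35600 J.
Q = ΔU = 35600 J.
State after step 1: P = 135 kPa, V = 203 L, T = 681 K.
Step 2 — Isobaric: P stays 135 kPa; V/T = const ⇒ T₂ = 1750 K, V₂ = 521 L.
W = PΔV = 135×(521−203) kPa·L = 42800 J.
ΔU = nCvΔT = 4.82×20.8×(1750−681) = 107000 J.
Q = ΔU + W = nCpΔT = 150000 J.
Net over both steps: W = 42800 J, Q = 186000 J, ΔU = 143000 J.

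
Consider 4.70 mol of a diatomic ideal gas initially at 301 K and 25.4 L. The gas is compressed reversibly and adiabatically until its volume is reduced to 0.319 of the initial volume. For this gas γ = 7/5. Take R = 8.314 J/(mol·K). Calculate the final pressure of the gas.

2290 kPa

P₁ = nRT₁/V₁ = 4.70×8.314×301/25.4 = 463 kPa.
Adiabatic: TV^(γ−1) = const ⇒ T₂ = 301×(3.13)^0.400 = 475 K; PV^γ = const ⇒ P₂ = 2290 kPa.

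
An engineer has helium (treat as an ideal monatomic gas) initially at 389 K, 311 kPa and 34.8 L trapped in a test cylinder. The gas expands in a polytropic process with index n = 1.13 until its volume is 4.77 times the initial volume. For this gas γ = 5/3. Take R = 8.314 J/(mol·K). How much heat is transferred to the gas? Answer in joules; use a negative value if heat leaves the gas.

12300 J

n = P₁V₁/(RT₁) = 311×34.8/(8.314×389) = 3.35 mol.
Polytropic n=1.13: T₂ = T₁(V₁/V₂)^(n−1) = 389×(0.210)^0.13 = 317 K; P₂ = P₁(V₁/V₂)^n = 53.2 kPa.
W = (P₁V₁−P₂V₂)/(n−1) = (311×34.8−53.2×166)/0.13 = 15300 J.
ΔU = nCvΔT = 3.35×12.5×(317−389) = -2980 J.
Q = ΔU + W = 12300 J.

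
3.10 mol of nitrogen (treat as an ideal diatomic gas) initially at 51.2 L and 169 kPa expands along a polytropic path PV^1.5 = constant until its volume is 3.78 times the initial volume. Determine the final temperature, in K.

T₁ = P₁V₁/(nR) = 169×51.2/(3.10×8.314) = 336 K.
Polytropic n=1.5: T₂ = T₁(V₁/V₂)^(n−1) = 336×(0.265)^0.50 = 173 K; P₂ = P₁(V₁/V₂)^n = 23.0 kPa.

173 K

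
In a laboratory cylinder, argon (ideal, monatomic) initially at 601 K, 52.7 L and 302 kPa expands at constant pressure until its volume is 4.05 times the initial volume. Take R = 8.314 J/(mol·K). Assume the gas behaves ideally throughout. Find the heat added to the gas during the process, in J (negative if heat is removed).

n = P₁V₁/(RT₁) = 302×52.7/(8.314×601) = 3.19 mol.
Isobaric: P stays 302 kPa; V/T = const ⇒ T₂ = 2430 K, V₂ = 213 L.
W = PΔV = 302×(213−52.7) kPa·L = 48500 J.
ΔU = nCvΔT = 3.19×12.5×(2430−601) = 72800 J.
Q = ΔU + W = nCpΔT = 121000 J.

121000 J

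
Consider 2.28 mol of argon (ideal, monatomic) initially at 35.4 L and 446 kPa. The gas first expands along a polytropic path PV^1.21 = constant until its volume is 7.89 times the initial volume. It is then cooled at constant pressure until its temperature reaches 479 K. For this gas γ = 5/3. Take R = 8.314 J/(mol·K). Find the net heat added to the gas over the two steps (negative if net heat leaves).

15200 J

T₁ = P₁V₁/(nR) = 446×35.4/(2.28×8.314) = 833 K.
Step 1 — Polytropic n=1.21: T₂ = T₁(V₁/V₂)^(n−1) = 833×(0.127)^0.21 = 540 K; P₂ = P₁(V₁/V₂)^n = 36.6 kPa.
W = (P₁V₁−P₂V₂)/(n−1) = (446×35.4−36.6×279)/0.21 = 26500 J.
ΔU = nCvΔT = 2.28×12.5×(540−833) = -8330 J.
Q = ΔU + W = 18100 J.
State after step 1: P = 36.6 kPa, V = 279 L, T = 540 K.
Step 2 — Isobaric: P stays 36.6 kPa; V/T = const ⇒ T₂ = 479 K, V₂ = 248 L.
W = PΔV = 36.6×(248−279) kPa·L = -1150 J.
ΔU = nCvΔT = 2.28×12.5×(479−540) = -1730 J.
Q = ΔU + W = nCpΔT = -2880 J.
Net over both steps: W = 25300 J, Q = 15200 J, ΔU = -10100 J.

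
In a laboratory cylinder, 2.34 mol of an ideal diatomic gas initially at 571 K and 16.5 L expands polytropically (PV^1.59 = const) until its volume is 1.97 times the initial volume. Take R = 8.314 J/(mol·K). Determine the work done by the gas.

P₁ = nRT₁/V₁ = 2.34×8.314×571/16.5 = 673 kPa.
Polytropic n=1.59: T₂ = T₁(V₁/V₂)^(n−1) = 571×(0.508)^0.59 = 383 K; P₂ = P₁(V₁/V₂)^n = 229 kPa.
W = (P₁V₁−P₂V₂)/(n−1) = (673×16.5−229×32.5)/0.59 = 6210 J.

6210 J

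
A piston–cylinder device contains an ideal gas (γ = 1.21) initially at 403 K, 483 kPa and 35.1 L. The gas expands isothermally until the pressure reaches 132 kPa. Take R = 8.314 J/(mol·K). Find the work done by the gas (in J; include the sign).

n = P₁V₁/(RT₁) = 483×35.1/(8.314×403) = 5.06 mol.
Isothermal: T stays 403 K; PV = const ⇒ V₂ = 128 L, P₂ = 132 kPa.
W = nRT ln(V₂/V₁) = 5.06×8.314×403×ln(3.66) = 22000 J.

22000 J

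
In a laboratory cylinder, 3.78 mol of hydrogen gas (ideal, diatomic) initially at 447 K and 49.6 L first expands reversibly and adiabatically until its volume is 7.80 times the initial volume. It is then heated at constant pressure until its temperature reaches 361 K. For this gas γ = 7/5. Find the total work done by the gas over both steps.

P₁ = nRT₁/V₁ = 3.78×8.314×447/49.6 = 283 kPa.
Step 1 — Adiabatic: TV^(γ−1) = const ⇒ T₂ = 447×(0.128)^0.400 = 197 K; PV^γ = const ⇒ P₂ = 16.0 kPa.
ΔU = nCvΔT = 3.78×20.8×(197−447) = -19700 J.
Q = 0 for an adiabatic process, so W = −ΔU = 19700 J.
State after step 1: P = 16.0 kPa, V = 387 L, T = 197 K.
Step 2 — Isobaric: P stays 16.0 kPa; V/T = const ⇒ T₂ = 361 K, V₂ = 711 L.
W = PΔV = 16.0×(711−387) kPa·L = 5170 J.
ΔU = nCvΔT = 3.78×20.8×(361−197) = 12900 J.
Q = ΔU + W = nCpΔT = 18100 J.
Net over both steps: W = 24800 J, Q = 18100 J, ΔU = -6760 J.

24800 J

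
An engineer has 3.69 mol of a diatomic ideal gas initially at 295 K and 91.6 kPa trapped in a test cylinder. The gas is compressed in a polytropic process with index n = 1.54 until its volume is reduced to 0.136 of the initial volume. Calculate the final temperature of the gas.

V₁ = nRT₁/P₁ = 3.69×8.314×295/91.6 = 98.8 L.
Polytropic n=1.54: T₂ = T₁(V₁/V₂)^(n−1) = 295×(7.35)^0.54 = 866 K; P₂ = P₁(V₁/V₂)^n = 1980 kPa.

866 K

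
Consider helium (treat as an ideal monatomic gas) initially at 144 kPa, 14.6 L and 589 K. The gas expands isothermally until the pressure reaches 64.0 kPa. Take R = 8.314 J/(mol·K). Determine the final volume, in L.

Isothermal: T stays 589 K; PV = const ⇒ V₂ = 32.9 L, P₂ = 64.0 kPa.

32.9 L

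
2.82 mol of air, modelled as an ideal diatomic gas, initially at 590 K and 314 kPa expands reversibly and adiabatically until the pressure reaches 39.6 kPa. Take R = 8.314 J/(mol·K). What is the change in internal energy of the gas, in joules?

-15400 J

V₁ = nRT₁/P₁ = 2.82×8.314×590/314 = 44.1 L.
Adiabatic: T₂/T₁ = (P₂/P₁)^((γ−1)/γ) ⇒ T₂ = 590×(0.126)^0.286 = 327 K; V₂ = 193 L.
For an ideal gas ΔU = nCvΔT with Cv = (5/2)R = 20.8 J/(mol·K).
ΔU = 2.82×20.8×(327−590) = -15400 J.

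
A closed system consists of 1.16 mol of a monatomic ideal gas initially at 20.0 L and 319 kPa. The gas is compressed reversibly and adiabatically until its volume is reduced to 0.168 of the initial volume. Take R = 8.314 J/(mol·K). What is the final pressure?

6240 kPa

T₁ = P₁V₁/(nR) = 319×20.0/(1.16×8.314) = 662 K.
Adiabatic: TV^(γ−1) = const ⇒ T₂ = 662×(5.95)^0.667 = 2170 K; PV^γ = const ⇒ P₂ = 6240 kPa.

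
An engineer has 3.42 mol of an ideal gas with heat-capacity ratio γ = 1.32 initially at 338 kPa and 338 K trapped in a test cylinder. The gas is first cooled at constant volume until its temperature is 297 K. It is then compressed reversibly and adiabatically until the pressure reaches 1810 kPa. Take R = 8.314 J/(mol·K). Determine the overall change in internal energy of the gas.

10900 J

V₁ = nRT₁/P₁ = 3.42×8.314×338/338 = 28.4 L.
Step 1 — Isochoric: V stays 28.4 L; P/T = const ⇒ T₂ = 297 K, P₂ = 297 kPa.
W = 0 (no volume change).
ΔU = nCvΔT = 3.42×26.0×(297−338) = -3640 J.
Q = ΔU = -3640 J.
State after step 1: P = 297 kPa, V = 28.4 L, T = 297 K.
Step 2 — Adiabatic: T₂/T₁ = (P₂/P₁)^((γ−1)/γ) ⇒ T₂ = 297×(6.09)^0.242 = 460 K; V₂ = 7.23 L.
ΔU = nCvΔT = 3.42×26.0×(460−297) = 14500 J.
Q = 0 for an adiabatic process, so W = −ΔU = -14500 J.
Net over both steps: W = -14500 J, Q = -3640 J, ΔU = 10900 J.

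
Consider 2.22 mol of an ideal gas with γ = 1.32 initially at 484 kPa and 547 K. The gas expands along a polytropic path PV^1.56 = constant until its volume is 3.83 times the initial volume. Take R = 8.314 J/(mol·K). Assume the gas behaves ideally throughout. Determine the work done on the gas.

-9530 J

V₁ = nRT₁/P₁ = 2.22×8.314×547/484 = 20.9 L.
Polytropic n=1.56: T₂ = T₁(V₁/V₂)^(n−1) = 547×(0.261)^0.56 = 258 K; P₂ = P₁(V₁/V₂)^n = 59.6 kPa.
W = (P₁V₁−P₂V₂)/(n−1) = (484×20.9−59.6×79.9)/0.56 = 9530 J.
Work done on the gas = −W_by = -9530 J.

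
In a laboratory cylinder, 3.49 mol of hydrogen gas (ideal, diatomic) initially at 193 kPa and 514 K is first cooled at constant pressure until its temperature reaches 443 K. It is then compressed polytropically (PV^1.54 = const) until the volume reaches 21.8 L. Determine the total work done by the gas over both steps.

-21800 J

V₁ = nRT₁/P₁ = 3.49×8.314×514/193 = 77.3 L.
Step 1 — Isobaric: P stays 193 kPa; V/T = const ⇒ T₂ = 443 K, V₂ = 66.6 L.
W = PΔV = 193×(66.6−77.3) kPa·L = -2060 J.
ΔU = nCvΔT = 3.49×20.8×(443−514) = -5150 J.
Q = ΔU + W = nCpΔT = -7210 J.
State after step 1: P = 193 kPa, V = 66.6 L, T = 443 K.
Step 2 — Polytropic n=1.54: T₂ = T₁(V₁/V₂)^(n−1) = 443×(3.06)^0.54 = 810 K; P₂ = P₁(V₁/V₂)^n = 1080 kPa.
W = (P₁V₁−P₂V₂)/(n−1) = (193×66.6−1080×21.8)/0.54 = -19700 J.
ΔU = nCvΔT = 3.49×20.8×(810−443) = 26600 J.
Q = ΔU + W = 6900 J.
Net over both steps: W = -21800 J, Q = -314 J, ΔU = 21400 J.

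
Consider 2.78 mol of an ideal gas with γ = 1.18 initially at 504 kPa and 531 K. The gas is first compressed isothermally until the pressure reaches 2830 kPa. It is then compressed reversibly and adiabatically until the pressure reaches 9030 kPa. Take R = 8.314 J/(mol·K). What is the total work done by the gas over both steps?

V₁ = nRT₁/P₁ = 2.78×8.314×531/504 = 24.4 L.
Step 1 — Isothermal: T stays 531 K; PV = const ⇒ V₂ = 4.34 L, P₂ = 2830 kPa.
ΔU = 0 (ideal gas, T constant).
W = nRT ln(V₂/V₁) = 2.78×8.314×531×ln(0.178) = -21200 J.
Q = ΔU + W = -21200 J.
State after step 1: P = 2830 kPa, V = 4.34 L, T = 531 K.
Step 2 — Adiabatic: T₂/T₁ = (P₂/P₁)^((γ−1)/γ) ⇒ T₂ = 531×(3.19)^0.153 = 634 K; V₂ = 1.62 L.
ΔU = nCvΔT = 2.78×46.2×(634−531) = 13200 J.
Q = 0 for an adiabatic process, so W = −ΔU = -13200 J.
Net over both steps: W = -34400 J, Q = -21200 J, ΔU = 13200 J.

-34400 J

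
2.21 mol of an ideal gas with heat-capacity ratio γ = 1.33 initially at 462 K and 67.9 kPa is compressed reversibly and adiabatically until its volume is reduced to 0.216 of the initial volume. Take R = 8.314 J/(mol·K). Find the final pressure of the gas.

521 kPa

V₁ = nRT₁/P₁ = 2.21×8.314×462/67.9 = 125 L.
Adiabatic: TV^(γ−1) = const ⇒ T₂ = 462×(4.63)^0.330 = 766 K; PV^γ = const ⇒ P₂ = 521 kPa.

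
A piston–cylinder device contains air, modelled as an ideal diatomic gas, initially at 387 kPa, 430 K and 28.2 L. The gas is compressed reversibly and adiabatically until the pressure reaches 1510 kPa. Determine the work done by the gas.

n = P₁V₁/(RT₁) = 387×28.2/(8.314×430) = 3.05 mol.
Adiabatic: T₂/T₁ = (P₂/P₁)^((γ−1)/γ) ⇒ T₂ = 430×(3.90)^0.286 = 634 K; V₂ = 10.7 L.
ΔU = nCvΔT = 3.05×20.8×(634−430) = 13000 J.
Q = 0 for an adiabatic process, so W = −ΔU = -13000 J.

-13000 J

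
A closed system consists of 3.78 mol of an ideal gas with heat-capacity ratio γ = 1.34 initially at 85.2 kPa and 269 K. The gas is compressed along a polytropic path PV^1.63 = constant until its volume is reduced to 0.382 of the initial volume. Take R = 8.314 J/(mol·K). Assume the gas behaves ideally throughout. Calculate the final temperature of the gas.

V₁ = nRT₁/P₁ = 3.78×8.314×269/85.2 = 99.2 L.
Polytropic n=1.63: T₂ = T₁(V₁/V₂)^(n−1) = 269×(2.62)^0.63 = 493 K; P₂ = P₁(V₁/V₂)^n = 409 kPa.

493 K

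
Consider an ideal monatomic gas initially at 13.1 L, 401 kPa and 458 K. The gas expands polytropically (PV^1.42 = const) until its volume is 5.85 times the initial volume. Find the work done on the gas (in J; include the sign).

-6550 J

n = P₁V₁/(RT₁) = 401×13.1/(8.314×458) = 1.38 mol.
Polytropic n=1.42: T₂ = T₁(V₁/V₂)^(n−1) = 458×(0.171)^0.42 = 218 K; P₂ = P₁(V₁/V₂)^n = 32.6 kPa.
W = (P₁V₁−P₂V₂)/(n−1) = (401×13.1−32.6×76.6)/0.42 = 6550 J.
Work done on the gas = −W_by = -6550 J.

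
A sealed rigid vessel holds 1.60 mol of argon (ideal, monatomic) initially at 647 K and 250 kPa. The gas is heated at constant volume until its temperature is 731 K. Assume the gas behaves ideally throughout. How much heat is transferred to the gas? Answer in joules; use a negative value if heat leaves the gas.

V₁ = nRT₁/P₁ = 1.60×8.314×647/250 = 34.4 L.
Isochoric: V stays 34.4 L; P/T = const ⇒ T₂ = 731 K, P₂ = 282 kPa.
W = 0 (no volume change).
ΔU = nCvΔT = 1.60×12.5×(731−647) = 1680 J.
Q = ΔU = 1680 J.

1680 J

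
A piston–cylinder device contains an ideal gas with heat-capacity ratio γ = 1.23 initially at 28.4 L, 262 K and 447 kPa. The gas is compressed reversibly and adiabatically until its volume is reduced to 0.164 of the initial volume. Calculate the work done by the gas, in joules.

n = P₁V₁/(RT₁) = 447×28.4/(8.314×262) = 5.83 mol.
Adiabatic: TV^(γ−1) = const ⇒ T₂ = 262×(6.10)^0.230 = 397 K; PV^γ = const ⇒ P₂ = 4130 kPa.
ΔU = nCvΔT = 5.83×36.1×(397−262) = 28500 J.
Q = 0 for an adiabatic process, so W = −ΔU = -28500 J.

-28500 J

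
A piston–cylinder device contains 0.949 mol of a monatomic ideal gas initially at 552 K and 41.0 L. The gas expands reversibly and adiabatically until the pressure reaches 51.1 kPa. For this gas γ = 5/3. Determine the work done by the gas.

1660 J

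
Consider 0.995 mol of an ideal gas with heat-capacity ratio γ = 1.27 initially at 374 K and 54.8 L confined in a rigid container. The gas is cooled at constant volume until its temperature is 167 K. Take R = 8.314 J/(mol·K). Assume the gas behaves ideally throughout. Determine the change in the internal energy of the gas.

-6340 J

P₁ = nRT₁/V₁ = 0.995×8.314×374/54.8 = 56.5 kPa.
Isochoric: V stays 54.8 L; P/T = const ⇒ T₂ = 167 K, P₂ = 25.2 kPa.
For an ideal gas ΔU = nCvΔT with Cv = R/(γ−1) = 30.8 J/(mol·K).
ΔU = 0.995×30.8×(167−374) = -6340 J.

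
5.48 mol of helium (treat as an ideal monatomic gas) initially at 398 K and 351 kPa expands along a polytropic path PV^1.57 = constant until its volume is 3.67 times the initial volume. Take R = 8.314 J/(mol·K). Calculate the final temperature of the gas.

V₁ = nRT₁/P₁ = 5.48×8.314×398/351 = 51.7 L.
Polytropic n=1.57: T₂ = T₁(V₁/V₂)^(n−1) = 398×(0.272)^0.57 = 190 K; P₂ = P₁(V₁/V₂)^n = 45.6 kPa.

190 K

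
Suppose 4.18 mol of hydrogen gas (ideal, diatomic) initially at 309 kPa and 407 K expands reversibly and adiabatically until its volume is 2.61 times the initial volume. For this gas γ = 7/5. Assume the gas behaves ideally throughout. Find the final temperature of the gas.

V₁ = nRT₁/P₁ = 4.18×8.314×407/309 = 45.8 L.
Adiabatic: TV^(γ−1) = const ⇒ T₂ = 407×(0.383)^0.400 = 277 K; PV^γ = const ⇒ P₂ = 80.7 kPa.

277 K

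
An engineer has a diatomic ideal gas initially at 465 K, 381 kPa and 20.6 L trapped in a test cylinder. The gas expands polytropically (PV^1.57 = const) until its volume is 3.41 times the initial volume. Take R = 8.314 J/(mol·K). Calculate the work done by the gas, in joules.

6930 J

n = P₁V₁/(RT₁) = 381×20.6/(8.314×465) = 2.03 mol.
Polytropic n=1.57: T₂ = T₁(V₁/V₂)^(n−1) = 465×(0.293)^0.57 = 231 K; P₂ = P₁(V₁/V₂)^n = 55.5 kPa.
W = (P₁V₁−P₂V₂)/(n−1) = (381×20.6−55.5×70.2)/0.57 = 6930 J.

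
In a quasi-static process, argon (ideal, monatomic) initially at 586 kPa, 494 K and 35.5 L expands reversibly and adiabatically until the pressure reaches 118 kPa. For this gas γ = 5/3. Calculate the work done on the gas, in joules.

-14800 J

n = P₁V₁/(RT₁) = 586×35.5/(8.314×494) = 5.07 mol.
Adiabatic: T₂/T₁ = (P₂/P₁)^((γ−1)/γ) ⇒ T₂ = 494×(0.201)^0.400 = 260 K; V₂ = 92.9 L.
ΔU = nCvΔT = 5.07×12.5×(260−494) = -14800 J.
Q = 0 for an adiabatic process, so W = −ΔU = 14800 J.
Work done on the gas = −W_by = -14800 J.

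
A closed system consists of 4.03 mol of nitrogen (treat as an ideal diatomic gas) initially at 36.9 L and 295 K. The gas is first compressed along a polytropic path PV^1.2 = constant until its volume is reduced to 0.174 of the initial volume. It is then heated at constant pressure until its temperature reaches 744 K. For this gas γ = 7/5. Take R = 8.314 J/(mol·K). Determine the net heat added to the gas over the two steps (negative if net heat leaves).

P₁ = nRT₁/V₁ = 4.03×8.314×295/36.9 = 268 kPa.
Step 1 — Polytropic n=1.2: T₂ = T₁(V₁/V₂)^(n−1) = 295×(5.75)^0.20 = 419 K; P₂ = P₁(V₁/V₂)^n = 2180 kPa.
W = (P₁V₁−P₂V₂)/(n−1) = (268×36.9−2180×6.42)/0.20 = -20700 J.
ΔU = nCvΔT = 4.03×20.8×(419−295) = 10300 J.
Q = ΔU + W = -10300 J.
State after step 1: P = 2180 kPa, V = 6.42 L, T = 419 K.
Step 2 — Isobaric: P stays 2180 kPa; V/T = const ⇒ T₂ = 744 K, V₂ = 11.4 L.
W = PΔV = 2180×(11.4−6.42) kPa·L = 10900 J.
ΔU = nCvΔT = 4.03×20.8×(744−419) = 27300 J.
Q = ΔU + W = nCpΔT = 38200 J.
Net over both steps: W = -9790 J, Q = 27800 J, ΔU = 37600 J.

27800 J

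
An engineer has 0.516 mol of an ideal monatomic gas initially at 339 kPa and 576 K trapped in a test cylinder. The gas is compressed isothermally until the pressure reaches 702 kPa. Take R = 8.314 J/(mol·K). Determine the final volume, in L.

V₁ = nRT₁/P₁ = 0.516×8.314×576/339 = 7.29 L.
Isothermal: T stays 576 K; PV = const ⇒ V₂ = 3.52 L, P₂ = 702 kPa.

3.52 L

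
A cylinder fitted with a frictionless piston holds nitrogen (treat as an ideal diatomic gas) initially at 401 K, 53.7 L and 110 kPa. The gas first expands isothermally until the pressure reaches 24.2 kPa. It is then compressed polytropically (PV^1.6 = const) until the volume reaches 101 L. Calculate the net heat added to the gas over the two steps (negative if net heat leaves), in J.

n = P₁V₁/(RT₁) = 110×53.7/(8.314×401) = 1.77 mol.
Step 1 — Isothermal: T stays 401 K; PV = const ⇒ V₂ = 244 L, P₂ = 24.2 kPa.
ΔU = 0 (ideal gas, T constant).
W = nRT ln(V₂/V₁) = 1.77×8.314×401×ln(4.55) = 8940 J.
Q = ΔU + W = 8940 J.
State after step 1: P = 24.2 kPa, V = 244 L, T = 401 K.
Step 2 — Polytropic n=1.6: T₂ = T₁(V₁/V₂)^(n−1) = 401×(2.42)^0.60 = 681 K; P₂ = P₁(V₁/V₂)^n = 99.3 kPa.
W = (P₁V₁−P₂V₂)/(n−1) = (24.2×244−99.3×101)/0.60 = -6870 J.
ΔU = nCvΔT = 1.77×20.8×(681−401) = 10300 J.
Q = ΔU + W = 3440 J.
Net over both steps: W = 2070 J, Q = 12400 J, ΔU = 10300 J.

12400 J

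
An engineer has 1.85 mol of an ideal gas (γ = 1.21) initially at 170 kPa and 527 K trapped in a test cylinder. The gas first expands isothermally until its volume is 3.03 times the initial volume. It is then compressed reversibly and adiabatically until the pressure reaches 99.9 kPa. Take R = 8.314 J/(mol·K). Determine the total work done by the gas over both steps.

4920 J

V₁ = nRT₁/P₁ = 1.85×8.314×527/170 = 47.7 L.
Step 1 — Isothermal: T stays 527 K; PV = const ⇒ V₂ = 144 L, P₂ = 56.1 kPa.
ΔU = 0 (ideal gas, T constant).
W = nRT ln(V₂/V₁) = 1.85×8.314×527×ln(3.03) = 8990 J.
Q = ΔU + W = 8990 J.
State after step 1: P = 56.1 kPa, V = 144 L, T = 527 K.
Step 2 — Adiabatic: T₂/T₁ = (P₂/P₁)^((γ−1)/γ) ⇒ T₂ = 527×(1.78)^0.174 = 583 K; V₂ = 89.7 L.
ΔU = nCvΔT = 1.85×39.6×(583−527) = 4060 J.
Q = 0 for an adiabatic process, so W = −ΔU = -4060 J.
Net over both steps: W = 4920 J, Q = 8990 J, ΔU = 4060 J.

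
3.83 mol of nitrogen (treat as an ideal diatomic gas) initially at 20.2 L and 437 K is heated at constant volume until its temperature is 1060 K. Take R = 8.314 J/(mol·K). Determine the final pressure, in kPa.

P₁ = nRT₁/V₁ = 3.83×8.314×437/20.2 = 689 kPa.
Isochoric: V stays 20.2 L; P/T = const ⇒ T₂ = 1060 K, P₂ = 1670 kPa.

1670 kPa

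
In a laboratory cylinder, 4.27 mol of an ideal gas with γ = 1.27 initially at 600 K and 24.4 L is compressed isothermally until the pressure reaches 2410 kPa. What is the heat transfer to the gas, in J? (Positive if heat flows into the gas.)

P₁ = nRT₁/V₁ = 4.27×8.314×600/24.4 = 873 kPa.
Isothermal: T stays 600 K; PV = const ⇒ V₂ = 8.84 L, P₂ = 2410 kPa.
ΔU = 0 (ideal gas, T constant).
W = nRT ln(V₂/V₁) = 4.27×8.314×600×ln(0.362) = -21600 J.
Q = ΔU + W = -21600 J.

-21600 J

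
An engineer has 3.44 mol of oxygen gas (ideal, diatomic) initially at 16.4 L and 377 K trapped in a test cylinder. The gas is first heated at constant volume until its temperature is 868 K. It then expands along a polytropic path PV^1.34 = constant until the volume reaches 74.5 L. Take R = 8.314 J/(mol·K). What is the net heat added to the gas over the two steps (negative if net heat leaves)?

P₁ = nRT₁/V₁ = 3.44×8.314×377/16.4 = 657 kPa.
Step 1 — Isochoric: V stays 16.4 L; P/T = const ⇒ T₂ = 868 K, P₂ = 1510 kPa.
W = 0 (no volume change).
ΔU = nCvΔT = 3.44×20.8×(868−377) = 35100 J.
Q = ΔU = 35100 J.
State after step 1: P = 1510 kPa, V = 16.4 L, T = 868 K.
Step 2 — Polytropic n=1.34: T₂ = T₁(V₁/V₂)^(n−1) = 868×(0.220)^0.34 = 519 K; P₂ = P₁(V₁/V₂)^n = 199 kPa.
W = (P₁V₁−P₂V₂)/(n−1) = (1510×16.4−199×74.5)/0.34 = 29400 J.
ΔU = nCvΔT = 3.44×20.8×(519−868) = -25000 J.
Q = ΔU + W = 4410 J.
Net over both steps: W = 29400 J, Q = 39500 J, ΔU = 10100 J.

39500 J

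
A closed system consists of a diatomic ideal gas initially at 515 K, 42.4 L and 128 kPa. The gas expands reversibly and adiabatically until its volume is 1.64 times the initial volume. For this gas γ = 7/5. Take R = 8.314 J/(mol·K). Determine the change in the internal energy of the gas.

n = P₁V₁/(RT₁) = 128×42.4/(8.314×515) = 1.27 mol.
Adiabatic: TV^(γ−1) = const ⇒ T₂ = 515×(0.610)^0.400 = 423 K; PV^γ = const ⇒ P₂ = 64.0 kPa.
For an ideal gas ΔU = nCvΔT with Cv = (5/2)R = 20.8 J/(mol·K).
ΔU = 1.27×20.8×(423−515) = -2440 J.

-2440 J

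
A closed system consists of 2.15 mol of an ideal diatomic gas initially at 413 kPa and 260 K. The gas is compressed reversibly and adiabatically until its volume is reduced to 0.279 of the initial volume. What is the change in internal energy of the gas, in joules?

7740 J

V₁ = nRT₁/P₁ = 2.15×8.314×260/413 = 11.3 L.
Adiabatic: TV^(γ−1) = const ⇒ T₂ = 260×(3.58)^0.400 = 433 K; PV^γ = const ⇒ P₂ = 2470 kPa.
For an ideal gas ΔU = nCvΔT with Cv = (5/2)R = 20.8 J/(mol·K).
ΔU = 2.15×20.8×(433−260) = 7740 J.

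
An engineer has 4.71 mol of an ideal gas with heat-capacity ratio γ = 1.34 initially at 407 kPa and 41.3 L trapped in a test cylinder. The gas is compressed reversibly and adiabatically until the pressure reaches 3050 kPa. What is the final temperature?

T₁ = P₁V₁/(nR) = 407×41.3/(4.71×8.314) = 429 K.
Adiabatic: T₂/T₁ = (P₂/P₁)^((γ−1)/γ) ⇒ T₂ = 429×(7.49)^0.254 = 716 K; V₂ = 9.19 L.

716 K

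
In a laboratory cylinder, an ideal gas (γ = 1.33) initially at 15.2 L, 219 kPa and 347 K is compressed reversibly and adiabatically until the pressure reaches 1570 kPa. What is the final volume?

Adiabatic: T₂/T₁ = (P₂/P₁)^((γ−1)/γ) ⇒ T₂ = 347×(7.17)^0.248 = 566 K; V₂ = 3.46 L.

3.46 L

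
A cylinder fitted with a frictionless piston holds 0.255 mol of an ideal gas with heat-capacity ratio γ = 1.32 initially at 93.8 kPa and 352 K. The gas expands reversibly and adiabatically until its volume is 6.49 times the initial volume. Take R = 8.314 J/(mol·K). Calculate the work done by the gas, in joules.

V₁ = nRT₁/P₁ = 0.255×8.314×352/93.8 = 7.96 L.
Adiabatic: TV^(γ−1) = const ⇒ T₂ = 352×(0.154)^0.320 = 193 K; PV^γ = const ⇒ P₂ = 7.94 kPa.
ΔU = nCvΔT = 0.255×26.0×(193−352) = -1050 J.
Q = 0 for an adiabatic process, so W = −ΔU = 1050 J.

1050 J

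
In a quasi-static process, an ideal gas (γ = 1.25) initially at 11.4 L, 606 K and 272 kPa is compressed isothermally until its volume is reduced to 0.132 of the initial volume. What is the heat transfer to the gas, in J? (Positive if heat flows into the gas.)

n = P₁V₁/(RT₁) = 272×11.4/(8.314×606) = 0.615 mol.
Isothermal: T stays 606 K; PV = const ⇒ V₂ = 1.50 L, P₂ = 2060 kPa.
ΔU = 0 (ideal gas, T constant).
W = nRT ln(V₂/V₁) = 0.615×8.314×606×ln(0.132) = -6280 J.
Q = ΔU + W = -6280 J.

-6280 J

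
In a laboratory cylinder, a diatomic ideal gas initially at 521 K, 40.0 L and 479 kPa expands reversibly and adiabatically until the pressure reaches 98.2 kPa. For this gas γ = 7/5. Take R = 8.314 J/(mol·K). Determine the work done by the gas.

n = P₁V₁/(RT₁) = 479×40.0/(8.314×521) = 4.42 mol.
Adiabatic: T₂/T₁ = (P₂/P₁)^((γ−1)/γ) ⇒ T₂ = 521×(0.205)^0.286 = 331 K; V₂ = 124 L.
ΔU = nCvΔT = 4.42×20.8×(331−521) = -17400 J.
Q = 0 for an adiabatic process, so W = −ΔU = 17400 J.

17400 J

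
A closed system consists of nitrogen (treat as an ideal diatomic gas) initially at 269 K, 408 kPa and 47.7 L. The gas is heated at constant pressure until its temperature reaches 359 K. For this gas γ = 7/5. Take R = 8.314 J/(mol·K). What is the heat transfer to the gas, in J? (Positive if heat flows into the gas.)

22800 J

n = P₁V₁/(RT₁) = 408×47.7/(8.314×269) = 8.70 mol.
Isobaric: P stays 408 kPa; V/T = const ⇒ T₂ = 359 K, V₂ = 63.7 L.
W = PΔV = 408×(63.7−47.7) kPa·L = 6510 J.
ΔU = nCvΔT = 8.70×20.8×(359−269) = 16300 J.
Q = ΔU + W = nCpΔT = 22800 J.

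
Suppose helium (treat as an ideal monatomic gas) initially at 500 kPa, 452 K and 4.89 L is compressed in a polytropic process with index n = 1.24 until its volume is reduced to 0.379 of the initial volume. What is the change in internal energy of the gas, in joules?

962 J

n = P₁V₁/(RT₁) = 500×4.89/(8.314×452) = 0.651 mol.
Polytropic n=1.24: T₂ = T₁(V₁/V₂)^(n−1) = 452×(2.64)^0.24 = 571 K; P₂ = P₁(V₁/V₂)^n = 1670 kPa.
For an ideal gas ΔU = nCvΔT with Cv = (3/2)R = 12.5 J/(mol·K).
ΔU = 0.651×12.5×(571−452) = 962 J.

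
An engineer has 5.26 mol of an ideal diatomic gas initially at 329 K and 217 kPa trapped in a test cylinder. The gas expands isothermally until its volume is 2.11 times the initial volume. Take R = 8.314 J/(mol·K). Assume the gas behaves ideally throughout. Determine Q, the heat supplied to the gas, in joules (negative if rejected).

10700 J

V₁ = nRT₁/P₁ = 5.26×8.314×329/217 = 66.3 L.
Isothermal: T stays 329 K; PV = const ⇒ V₂ = 140 L, P₂ = 103 kPa.
ΔU = 0 (ideal gas, T constant).
W = nRT ln(V₂/V₁) = 5.26×8.314×329×ln(2.11) = 10700 J.
Q = ΔU + W = 10700 J.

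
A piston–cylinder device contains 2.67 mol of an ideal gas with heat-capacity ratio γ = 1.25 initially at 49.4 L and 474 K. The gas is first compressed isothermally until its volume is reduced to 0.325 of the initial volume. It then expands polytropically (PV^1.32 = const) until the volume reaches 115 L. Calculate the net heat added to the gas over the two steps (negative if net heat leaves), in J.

-16100 J

P₁ = nRT₁/V₁ = 2.67×8.314×474/49.4 = 213 kPa.
Step 1 — Isothermal: T stays 474 K; PV = const ⇒ V₂ = 16.1 L, P₂ = 655 kPa.
ΔU = 0 (ideal gas, T constant).
W = nRT ln(V₂/V₁) = 2.67×8.314×474×ln(0.325) = -11800 J.
Q = ΔU + W = -11800 J.
State after step 1: P = 655 kPa, V = 16.1 L, T = 474 K.
Step 2 — Polytropic n=1.32: T₂ = T₁(V₁/V₂)^(n−1) = 474×(0.140)^0.32 = 252 K; P₂ = P₁(V₁/V₂)^n = 48.7 kPa.
W = (P₁V₁−P₂V₂)/(n−1) = (655×16.1−48.7×115)/0.32 = 15400 J.
ΔU = nCvΔT = 2.67×33.3×(252−474) = -19700 J.
Q = ΔU + W = -4300 J.
Net over both steps: W = 3540 J, Q = -16100 J, ΔU = -19700 J.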